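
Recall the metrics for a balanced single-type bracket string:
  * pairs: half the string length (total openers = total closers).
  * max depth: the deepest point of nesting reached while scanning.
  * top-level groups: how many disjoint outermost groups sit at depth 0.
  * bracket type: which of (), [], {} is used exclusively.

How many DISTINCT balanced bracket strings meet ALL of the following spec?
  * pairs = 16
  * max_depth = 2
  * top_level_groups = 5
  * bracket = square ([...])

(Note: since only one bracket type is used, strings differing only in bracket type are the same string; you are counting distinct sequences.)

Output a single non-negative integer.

Spec: pairs=16 depth=2 groups=5
Count(depth <= 2) = 1365
Count(depth <= 1) = 0
Count(depth == 2) = 1365 - 0 = 1365

Answer: 1365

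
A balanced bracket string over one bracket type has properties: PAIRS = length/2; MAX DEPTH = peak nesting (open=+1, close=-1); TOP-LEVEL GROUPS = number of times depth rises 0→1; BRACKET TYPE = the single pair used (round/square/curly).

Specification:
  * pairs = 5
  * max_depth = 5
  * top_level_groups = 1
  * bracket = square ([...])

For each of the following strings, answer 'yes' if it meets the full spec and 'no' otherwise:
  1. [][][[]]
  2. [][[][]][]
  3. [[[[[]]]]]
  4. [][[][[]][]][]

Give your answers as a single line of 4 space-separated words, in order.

Answer: no no yes no

Derivation:
String 1 '[][][[]]': depth seq [1 0 1 0 1 2 1 0]
  -> pairs=4 depth=2 groups=3 -> no
String 2 '[][[][]][]': depth seq [1 0 1 2 1 2 1 0 1 0]
  -> pairs=5 depth=2 groups=3 -> no
String 3 '[[[[[]]]]]': depth seq [1 2 3 4 5 4 3 2 1 0]
  -> pairs=5 depth=5 groups=1 -> yes
String 4 '[][[][[]][]][]': depth seq [1 0 1 2 1 2 3 2 1 2 1 0 1 0]
  -> pairs=7 depth=3 groups=3 -> no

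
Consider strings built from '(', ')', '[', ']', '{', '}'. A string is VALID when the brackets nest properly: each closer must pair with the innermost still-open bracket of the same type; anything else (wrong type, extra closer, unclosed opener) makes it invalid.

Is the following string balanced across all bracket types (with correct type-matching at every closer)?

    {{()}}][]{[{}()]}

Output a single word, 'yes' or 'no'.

Answer: no

Derivation:
pos 0: push '{'; stack = {
pos 1: push '{'; stack = {{
pos 2: push '('; stack = {{(
pos 3: ')' matches '('; pop; stack = {{
pos 4: '}' matches '{'; pop; stack = {
pos 5: '}' matches '{'; pop; stack = (empty)
pos 6: saw closer ']' but stack is empty → INVALID
Verdict: unmatched closer ']' at position 6 → no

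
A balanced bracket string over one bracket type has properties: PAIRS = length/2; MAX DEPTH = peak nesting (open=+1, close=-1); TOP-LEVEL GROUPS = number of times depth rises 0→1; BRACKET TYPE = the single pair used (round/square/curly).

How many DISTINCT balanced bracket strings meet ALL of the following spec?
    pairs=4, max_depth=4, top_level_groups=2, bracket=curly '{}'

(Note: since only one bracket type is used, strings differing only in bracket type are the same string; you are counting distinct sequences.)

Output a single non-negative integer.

Answer: 0

Derivation:
Spec: pairs=4 depth=4 groups=2
Count(depth <= 4) = 5
Count(depth <= 3) = 5
Count(depth == 4) = 5 - 5 = 0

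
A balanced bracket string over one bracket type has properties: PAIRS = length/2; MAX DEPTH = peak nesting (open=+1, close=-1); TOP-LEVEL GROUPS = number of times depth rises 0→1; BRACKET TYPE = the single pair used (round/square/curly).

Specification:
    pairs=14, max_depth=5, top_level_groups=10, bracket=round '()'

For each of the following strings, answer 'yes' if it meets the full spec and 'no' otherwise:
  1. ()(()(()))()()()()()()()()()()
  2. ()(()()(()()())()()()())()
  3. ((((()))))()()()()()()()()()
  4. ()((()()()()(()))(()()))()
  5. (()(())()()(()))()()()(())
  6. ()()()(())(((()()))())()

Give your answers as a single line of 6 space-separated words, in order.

String 1 '()(()(()))()()()()()()()()()()': depth seq [1 0 1 2 1 2 3 2 1 0 1 0 1 0 1 0 1 0 1 0 1 0 1 0 1 0 1 0 1 0]
  -> pairs=15 depth=3 groups=12 -> no
String 2 '()(()()(()()())()()()())()': depth seq [1 0 1 2 1 2 1 2 3 2 3 2 3 2 1 2 1 2 1 2 1 2 1 0 1 0]
  -> pairs=13 depth=3 groups=3 -> no
String 3 '((((()))))()()()()()()()()()': depth seq [1 2 3 4 5 4 3 2 1 0 1 0 1 0 1 0 1 0 1 0 1 0 1 0 1 0 1 0]
  -> pairs=14 depth=5 groups=10 -> yes
String 4 '()((()()()()(()))(()()))()': depth seq [1 0 1 2 3 2 3 2 3 2 3 2 3 4 3 2 1 2 3 2 3 2 1 0 1 0]
  -> pairs=13 depth=4 groups=3 -> no
String 5 '(()(())()()(()))()()()(())': depth seq [1 2 1 2 3 2 1 2 1 2 1 2 3 2 1 0 1 0 1 0 1 0 1 2 1 0]
  -> pairs=13 depth=3 groups=5 -> no
String 6 '()()()(())(((()()))())()': depth seq [1 0 1 0 1 0 1 2 1 0 1 2 3 4 3 4 3 2 1 2 1 0 1 0]
  -> pairs=12 depth=4 groups=6 -> no

Answer: no no yes no no no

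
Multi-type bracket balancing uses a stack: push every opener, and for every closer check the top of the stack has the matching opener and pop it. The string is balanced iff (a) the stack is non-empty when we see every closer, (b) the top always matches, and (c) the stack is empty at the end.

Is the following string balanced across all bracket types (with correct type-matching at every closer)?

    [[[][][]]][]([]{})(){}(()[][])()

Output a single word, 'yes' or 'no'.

Answer: yes

Derivation:
pos 0: push '['; stack = [
pos 1: push '['; stack = [[
pos 2: push '['; stack = [[[
pos 3: ']' matches '['; pop; stack = [[
pos 4: push '['; stack = [[[
pos 5: ']' matches '['; pop; stack = [[
pos 6: push '['; stack = [[[
pos 7: ']' matches '['; pop; stack = [[
pos 8: ']' matches '['; pop; stack = [
pos 9: ']' matches '['; pop; stack = (empty)
pos 10: push '['; stack = [
pos 11: ']' matches '['; pop; stack = (empty)
pos 12: push '('; stack = (
pos 13: push '['; stack = ([
pos 14: ']' matches '['; pop; stack = (
pos 15: push '{'; stack = ({
pos 16: '}' matches '{'; pop; stack = (
pos 17: ')' matches '('; pop; stack = (empty)
pos 18: push '('; stack = (
pos 19: ')' matches '('; pop; stack = (empty)
pos 20: push '{'; stack = {
pos 21: '}' matches '{'; pop; stack = (empty)
pos 22: push '('; stack = (
pos 23: push '('; stack = ((
pos 24: ')' matches '('; pop; stack = (
pos 25: push '['; stack = ([
pos 26: ']' matches '['; pop; stack = (
pos 27: push '['; stack = ([
pos 28: ']' matches '['; pop; stack = (
pos 29: ')' matches '('; pop; stack = (empty)
pos 30: push '('; stack = (
pos 31: ')' matches '('; pop; stack = (empty)
end: stack empty → VALID
Verdict: properly nested → yes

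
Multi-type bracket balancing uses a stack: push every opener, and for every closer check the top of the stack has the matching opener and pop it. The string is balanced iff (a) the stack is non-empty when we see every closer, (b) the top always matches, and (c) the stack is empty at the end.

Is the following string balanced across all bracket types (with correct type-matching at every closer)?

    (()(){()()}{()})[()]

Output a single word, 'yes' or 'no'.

Answer: yes

Derivation:
pos 0: push '('; stack = (
pos 1: push '('; stack = ((
pos 2: ')' matches '('; pop; stack = (
pos 3: push '('; stack = ((
pos 4: ')' matches '('; pop; stack = (
pos 5: push '{'; stack = ({
pos 6: push '('; stack = ({(
pos 7: ')' matches '('; pop; stack = ({
pos 8: push '('; stack = ({(
pos 9: ')' matches '('; pop; stack = ({
pos 10: '}' matches '{'; pop; stack = (
pos 11: push '{'; stack = ({
pos 12: push '('; stack = ({(
pos 13: ')' matches '('; pop; stack = ({
pos 14: '}' matches '{'; pop; stack = (
pos 15: ')' matches '('; pop; stack = (empty)
pos 16: push '['; stack = [
pos 17: push '('; stack = [(
pos 18: ')' matches '('; pop; stack = [
pos 19: ']' matches '['; pop; stack = (empty)
end: stack empty → VALID
Verdict: properly nested → yes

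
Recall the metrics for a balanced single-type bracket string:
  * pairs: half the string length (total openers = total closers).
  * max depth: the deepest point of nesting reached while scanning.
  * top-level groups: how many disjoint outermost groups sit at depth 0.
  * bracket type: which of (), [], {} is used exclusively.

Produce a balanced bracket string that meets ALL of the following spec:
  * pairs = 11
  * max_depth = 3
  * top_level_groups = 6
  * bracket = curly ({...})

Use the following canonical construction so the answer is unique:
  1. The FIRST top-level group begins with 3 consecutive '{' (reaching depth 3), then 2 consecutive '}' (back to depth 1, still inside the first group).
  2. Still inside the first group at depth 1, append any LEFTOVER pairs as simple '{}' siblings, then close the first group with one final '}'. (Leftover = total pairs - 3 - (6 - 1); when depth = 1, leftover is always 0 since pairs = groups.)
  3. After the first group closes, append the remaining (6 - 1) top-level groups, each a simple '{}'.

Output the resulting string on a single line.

Spec: pairs=11 depth=3 groups=6
Leftover pairs = 11 - 3 - (6-1) = 3
First group: deep chain of depth 3 + 3 sibling pairs
Remaining 5 groups: simple '{}' each

Answer: {{{}}{}{}{}}{}{}{}{}{}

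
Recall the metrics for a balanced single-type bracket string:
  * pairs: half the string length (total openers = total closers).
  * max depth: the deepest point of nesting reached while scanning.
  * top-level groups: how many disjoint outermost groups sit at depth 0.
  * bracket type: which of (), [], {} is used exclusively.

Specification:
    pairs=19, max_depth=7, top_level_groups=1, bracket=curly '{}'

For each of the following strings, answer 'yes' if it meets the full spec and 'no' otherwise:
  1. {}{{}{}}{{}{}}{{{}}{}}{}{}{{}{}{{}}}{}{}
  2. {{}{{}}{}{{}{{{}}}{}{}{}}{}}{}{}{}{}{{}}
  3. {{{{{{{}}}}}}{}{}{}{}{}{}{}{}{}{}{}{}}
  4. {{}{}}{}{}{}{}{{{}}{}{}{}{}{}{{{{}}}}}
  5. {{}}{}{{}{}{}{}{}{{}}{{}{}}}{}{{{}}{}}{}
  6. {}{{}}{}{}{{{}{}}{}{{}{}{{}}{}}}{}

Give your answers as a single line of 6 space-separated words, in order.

String 1 '{}{{}{}}{{}{}}{{{}}{}}{}{}{{}{}{{}}}{}{}': depth seq [1 0 1 2 1 2 1 0 1 2 1 2 1 0 1 2 3 2 1 2 1 0 1 0 1 0 1 2 1 2 1 2 3 2 1 0 1 0 1 0]
  -> pairs=20 depth=3 groups=9 -> no
String 2 '{{}{{}}{}{{}{{{}}}{}{}{}}{}}{}{}{}{}{{}}': depth seq [1 2 1 2 3 2 1 2 1 2 3 2 3 4 5 4 3 2 3 2 3 2 3 2 1 2 1 0 1 0 1 0 1 0 1 0 1 2 1 0]
  -> pairs=20 depth=5 groups=6 -> no
String 3 '{{{{{{{}}}}}}{}{}{}{}{}{}{}{}{}{}{}{}}': depth seq [1 2 3 4 5 6 7 6 5 4 3 2 1 2 1 2 1 2 1 2 1 2 1 2 1 2 1 2 1 2 1 2 1 2 1 2 1 0]
  -> pairs=19 depth=7 groups=1 -> yes
String 4 '{{}{}}{}{}{}{}{{{}}{}{}{}{}{}{{{{}}}}}': depth seq [1 2 1 2 1 0 1 0 1 0 1 0 1 0 1 2 3 2 1 2 1 2 1 2 1 2 1 2 1 2 3 4 5 4 3 2 1 0]
  -> pairs=19 depth=5 groups=6 -> no
String 5 '{{}}{}{{}{}{}{}{}{{}}{{}{}}}{}{{{}}{}}{}': depth seq [1 2 1 0 1 0 1 2 1 2 1 2 1 2 1 2 1 2 3 2 1 2 3 2 3 2 1 0 1 0 1 2 3 2 1 2 1 0 1 0]
  -> pairs=20 depth=3 groups=6 -> no
String 6 '{}{{}}{}{}{{{}{}}{}{{}{}{{}}{}}}{}': depth seq [1 0 1 2 1 0 1 0 1 0 1 2 3 2 3 2 1 2 1 2 3 2 3 2 3 4 3 2 3 2 1 0 1 0]
  -> pairs=17 depth=4 groups=6 -> no

Answer: no no yes no no no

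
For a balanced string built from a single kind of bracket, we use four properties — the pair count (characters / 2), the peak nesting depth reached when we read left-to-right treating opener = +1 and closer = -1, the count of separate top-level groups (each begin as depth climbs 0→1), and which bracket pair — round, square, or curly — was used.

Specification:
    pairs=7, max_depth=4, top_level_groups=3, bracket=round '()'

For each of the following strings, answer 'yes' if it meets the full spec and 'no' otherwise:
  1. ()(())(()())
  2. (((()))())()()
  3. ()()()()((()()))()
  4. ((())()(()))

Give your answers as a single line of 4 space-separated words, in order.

String 1 '()(())(()())': depth seq [1 0 1 2 1 0 1 2 1 2 1 0]
  -> pairs=6 depth=2 groups=3 -> no
String 2 '(((()))())()()': depth seq [1 2 3 4 3 2 1 2 1 0 1 0 1 0]
  -> pairs=7 depth=4 groups=3 -> yes
String 3 '()()()()((()()))()': depth seq [1 0 1 0 1 0 1 0 1 2 3 2 3 2 1 0 1 0]
  -> pairs=9 depth=3 groups=6 -> no
String 4 '((())()(()))': depth seq [1 2 3 2 1 2 1 2 3 2 1 0]
  -> pairs=6 depth=3 groups=1 -> no

Answer: no yes no no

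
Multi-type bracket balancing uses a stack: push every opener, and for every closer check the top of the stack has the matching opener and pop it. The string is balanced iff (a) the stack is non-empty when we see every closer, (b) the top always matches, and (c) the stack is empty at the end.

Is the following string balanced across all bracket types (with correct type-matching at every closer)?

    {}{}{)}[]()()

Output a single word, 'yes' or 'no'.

Answer: no

Derivation:
pos 0: push '{'; stack = {
pos 1: '}' matches '{'; pop; stack = (empty)
pos 2: push '{'; stack = {
pos 3: '}' matches '{'; pop; stack = (empty)
pos 4: push '{'; stack = {
pos 5: saw closer ')' but top of stack is '{' (expected '}') → INVALID
Verdict: type mismatch at position 5: ')' closes '{' → no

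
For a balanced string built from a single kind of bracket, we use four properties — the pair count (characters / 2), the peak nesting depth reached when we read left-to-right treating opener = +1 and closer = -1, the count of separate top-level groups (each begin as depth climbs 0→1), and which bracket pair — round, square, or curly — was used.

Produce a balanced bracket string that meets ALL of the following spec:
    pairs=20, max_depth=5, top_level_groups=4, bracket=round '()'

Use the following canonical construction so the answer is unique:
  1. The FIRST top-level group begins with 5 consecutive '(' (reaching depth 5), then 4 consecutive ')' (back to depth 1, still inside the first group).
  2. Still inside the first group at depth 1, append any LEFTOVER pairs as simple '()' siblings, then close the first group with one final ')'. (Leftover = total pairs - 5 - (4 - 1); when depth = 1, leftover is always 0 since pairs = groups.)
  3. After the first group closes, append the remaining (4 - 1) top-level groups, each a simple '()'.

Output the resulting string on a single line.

Answer: ((((())))()()()()()()()()()()()())()()()

Derivation:
Spec: pairs=20 depth=5 groups=4
Leftover pairs = 20 - 5 - (4-1) = 12
First group: deep chain of depth 5 + 12 sibling pairs
Remaining 3 groups: simple '()' each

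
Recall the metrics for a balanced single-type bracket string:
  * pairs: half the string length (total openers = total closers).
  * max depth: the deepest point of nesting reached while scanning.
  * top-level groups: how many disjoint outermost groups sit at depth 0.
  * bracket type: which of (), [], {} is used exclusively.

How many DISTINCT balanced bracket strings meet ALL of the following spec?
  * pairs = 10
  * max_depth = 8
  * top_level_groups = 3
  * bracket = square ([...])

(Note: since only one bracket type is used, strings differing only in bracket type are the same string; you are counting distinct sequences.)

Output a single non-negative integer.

Spec: pairs=10 depth=8 groups=3
Count(depth <= 8) = 3432
Count(depth <= 7) = 3429
Count(depth == 8) = 3432 - 3429 = 3

Answer: 3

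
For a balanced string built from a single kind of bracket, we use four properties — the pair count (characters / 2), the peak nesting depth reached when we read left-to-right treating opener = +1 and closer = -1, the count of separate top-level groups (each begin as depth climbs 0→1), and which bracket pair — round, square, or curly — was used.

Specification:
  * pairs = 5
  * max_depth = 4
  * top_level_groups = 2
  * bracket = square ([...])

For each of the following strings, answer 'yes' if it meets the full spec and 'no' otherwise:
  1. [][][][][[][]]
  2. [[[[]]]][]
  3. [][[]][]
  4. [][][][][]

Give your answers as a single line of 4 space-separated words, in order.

Answer: no yes no no

Derivation:
String 1 '[][][][][[][]]': depth seq [1 0 1 0 1 0 1 0 1 2 1 2 1 0]
  -> pairs=7 depth=2 groups=5 -> no
String 2 '[[[[]]]][]': depth seq [1 2 3 4 3 2 1 0 1 0]
  -> pairs=5 depth=4 groups=2 -> yes
String 3 '[][[]][]': depth seq [1 0 1 2 1 0 1 0]
  -> pairs=4 depth=2 groups=3 -> no
String 4 '[][][][][]': depth seq [1 0 1 0 1 0 1 0 1 0]
  -> pairs=5 depth=1 groups=5 -> no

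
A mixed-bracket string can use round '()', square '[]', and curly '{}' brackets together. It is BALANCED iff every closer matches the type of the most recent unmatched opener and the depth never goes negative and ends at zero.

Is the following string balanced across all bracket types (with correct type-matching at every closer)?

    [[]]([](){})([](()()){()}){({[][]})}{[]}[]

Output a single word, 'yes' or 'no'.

Answer: yes

Derivation:
pos 0: push '['; stack = [
pos 1: push '['; stack = [[
pos 2: ']' matches '['; pop; stack = [
pos 3: ']' matches '['; pop; stack = (empty)
pos 4: push '('; stack = (
pos 5: push '['; stack = ([
pos 6: ']' matches '['; pop; stack = (
pos 7: push '('; stack = ((
pos 8: ')' matches '('; pop; stack = (
pos 9: push '{'; stack = ({
pos 10: '}' matches '{'; pop; stack = (
pos 11: ')' matches '('; pop; stack = (empty)
pos 12: push '('; stack = (
pos 13: push '['; stack = ([
pos 14: ']' matches '['; pop; stack = (
pos 15: push '('; stack = ((
pos 16: push '('; stack = (((
pos 17: ')' matches '('; pop; stack = ((
pos 18: push '('; stack = (((
pos 19: ')' matches '('; pop; stack = ((
pos 20: ')' matches '('; pop; stack = (
pos 21: push '{'; stack = ({
pos 22: push '('; stack = ({(
pos 23: ')' matches '('; pop; stack = ({
pos 24: '}' matches '{'; pop; stack = (
pos 25: ')' matches '('; pop; stack = (empty)
pos 26: push '{'; stack = {
pos 27: push '('; stack = {(
pos 28: push '{'; stack = {({
pos 29: push '['; stack = {({[
pos 30: ']' matches '['; pop; stack = {({
pos 31: push '['; stack = {({[
pos 32: ']' matches '['; pop; stack = {({
pos 33: '}' matches '{'; pop; stack = {(
pos 34: ')' matches '('; pop; stack = {
pos 35: '}' matches '{'; pop; stack = (empty)
pos 36: push '{'; stack = {
pos 37: push '['; stack = {[
pos 38: ']' matches '['; pop; stack = {
pos 39: '}' matches '{'; pop; stack = (empty)
pos 40: push '['; stack = [
pos 41: ']' matches '['; pop; stack = (empty)
end: stack empty → VALID
Verdict: properly nested → yes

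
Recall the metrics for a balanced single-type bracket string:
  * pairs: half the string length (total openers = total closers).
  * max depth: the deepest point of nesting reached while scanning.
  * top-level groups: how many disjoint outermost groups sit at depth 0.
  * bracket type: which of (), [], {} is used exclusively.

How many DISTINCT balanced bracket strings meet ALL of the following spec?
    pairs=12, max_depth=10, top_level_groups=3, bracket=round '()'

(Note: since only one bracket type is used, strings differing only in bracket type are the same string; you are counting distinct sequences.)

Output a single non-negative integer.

Answer: 3

Derivation:
Spec: pairs=12 depth=10 groups=3
Count(depth <= 10) = 41990
Count(depth <= 9) = 41987
Count(depth == 10) = 41990 - 41987 = 3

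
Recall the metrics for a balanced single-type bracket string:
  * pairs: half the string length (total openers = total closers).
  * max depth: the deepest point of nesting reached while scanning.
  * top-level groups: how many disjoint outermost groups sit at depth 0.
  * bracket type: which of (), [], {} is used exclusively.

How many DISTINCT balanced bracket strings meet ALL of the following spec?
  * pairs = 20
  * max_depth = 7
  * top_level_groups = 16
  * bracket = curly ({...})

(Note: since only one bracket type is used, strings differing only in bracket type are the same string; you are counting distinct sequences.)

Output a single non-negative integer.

Spec: pairs=20 depth=7 groups=16
Count(depth <= 7) = 7084
Count(depth <= 6) = 7084
Count(depth == 7) = 7084 - 7084 = 0

Answer: 0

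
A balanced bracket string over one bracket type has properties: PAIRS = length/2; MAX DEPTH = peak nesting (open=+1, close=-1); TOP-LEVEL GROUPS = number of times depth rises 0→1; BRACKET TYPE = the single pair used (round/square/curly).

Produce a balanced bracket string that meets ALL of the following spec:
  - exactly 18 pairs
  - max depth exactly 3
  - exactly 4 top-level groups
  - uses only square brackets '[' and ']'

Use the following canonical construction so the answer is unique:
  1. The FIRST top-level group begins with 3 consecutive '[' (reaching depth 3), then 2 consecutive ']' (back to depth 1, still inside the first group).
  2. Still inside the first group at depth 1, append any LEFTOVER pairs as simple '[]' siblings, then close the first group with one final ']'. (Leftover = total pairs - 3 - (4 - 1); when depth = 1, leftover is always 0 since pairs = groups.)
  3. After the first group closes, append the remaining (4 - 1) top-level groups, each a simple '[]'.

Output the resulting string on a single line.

Spec: pairs=18 depth=3 groups=4
Leftover pairs = 18 - 3 - (4-1) = 12
First group: deep chain of depth 3 + 12 sibling pairs
Remaining 3 groups: simple '[]' each

Answer: [[[]][][][][][][][][][][][][]][][][]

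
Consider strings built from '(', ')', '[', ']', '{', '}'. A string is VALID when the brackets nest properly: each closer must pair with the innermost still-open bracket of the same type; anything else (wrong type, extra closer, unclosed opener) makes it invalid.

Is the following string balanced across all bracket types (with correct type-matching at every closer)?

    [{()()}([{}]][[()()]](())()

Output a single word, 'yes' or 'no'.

pos 0: push '['; stack = [
pos 1: push '{'; stack = [{
pos 2: push '('; stack = [{(
pos 3: ')' matches '('; pop; stack = [{
pos 4: push '('; stack = [{(
pos 5: ')' matches '('; pop; stack = [{
pos 6: '}' matches '{'; pop; stack = [
pos 7: push '('; stack = [(
pos 8: push '['; stack = [([
pos 9: push '{'; stack = [([{
pos 10: '}' matches '{'; pop; stack = [([
pos 11: ']' matches '['; pop; stack = [(
pos 12: saw closer ']' but top of stack is '(' (expected ')') → INVALID
Verdict: type mismatch at position 12: ']' closes '(' → no

Answer: no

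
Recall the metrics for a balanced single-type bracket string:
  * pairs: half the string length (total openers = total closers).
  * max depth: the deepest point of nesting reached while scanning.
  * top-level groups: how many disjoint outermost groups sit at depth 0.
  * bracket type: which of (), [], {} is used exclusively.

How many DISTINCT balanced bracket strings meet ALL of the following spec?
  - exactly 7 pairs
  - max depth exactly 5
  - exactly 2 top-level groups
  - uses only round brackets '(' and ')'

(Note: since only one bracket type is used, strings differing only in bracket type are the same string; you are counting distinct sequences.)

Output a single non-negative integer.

Answer: 16

Derivation:
Spec: pairs=7 depth=5 groups=2
Count(depth <= 5) = 130
Count(depth <= 4) = 114
Count(depth == 5) = 130 - 114 = 16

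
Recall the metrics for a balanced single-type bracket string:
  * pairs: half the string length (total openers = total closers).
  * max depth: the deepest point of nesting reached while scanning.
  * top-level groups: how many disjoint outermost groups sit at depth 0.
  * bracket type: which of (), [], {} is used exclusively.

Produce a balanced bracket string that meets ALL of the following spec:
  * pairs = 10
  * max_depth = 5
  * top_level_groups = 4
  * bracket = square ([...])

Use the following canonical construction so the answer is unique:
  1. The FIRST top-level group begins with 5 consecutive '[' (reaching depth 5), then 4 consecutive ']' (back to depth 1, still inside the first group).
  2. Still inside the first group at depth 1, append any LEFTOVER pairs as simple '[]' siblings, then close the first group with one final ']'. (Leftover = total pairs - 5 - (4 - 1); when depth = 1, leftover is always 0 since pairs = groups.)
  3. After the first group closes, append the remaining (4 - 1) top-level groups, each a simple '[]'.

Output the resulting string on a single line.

Spec: pairs=10 depth=5 groups=4
Leftover pairs = 10 - 5 - (4-1) = 2
First group: deep chain of depth 5 + 2 sibling pairs
Remaining 3 groups: simple '[]' each

Answer: [[[[[]]]][][]][][][]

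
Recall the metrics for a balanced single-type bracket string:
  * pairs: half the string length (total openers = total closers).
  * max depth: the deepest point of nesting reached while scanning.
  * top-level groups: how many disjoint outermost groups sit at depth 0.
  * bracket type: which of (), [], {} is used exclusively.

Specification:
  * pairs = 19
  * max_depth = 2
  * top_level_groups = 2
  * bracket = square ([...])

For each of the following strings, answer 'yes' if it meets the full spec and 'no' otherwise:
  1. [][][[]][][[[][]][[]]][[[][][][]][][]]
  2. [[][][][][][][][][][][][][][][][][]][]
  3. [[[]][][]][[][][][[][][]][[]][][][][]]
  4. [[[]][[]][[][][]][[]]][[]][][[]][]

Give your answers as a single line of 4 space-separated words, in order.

Answer: no yes no no

Derivation:
String 1 '[][][[]][][[[][]][[]]][[[][][][]][][]]': depth seq [1 0 1 0 1 2 1 0 1 0 1 2 3 2 3 2 1 2 3 2 1 0 1 2 3 2 3 2 3 2 3 2 1 2 1 2 1 0]
  -> pairs=19 depth=3 groups=6 -> no
String 2 '[[][][][][][][][][][][][][][][][][]][]': depth seq [1 2 1 2 1 2 1 2 1 2 1 2 1 2 1 2 1 2 1 2 1 2 1 2 1 2 1 2 1 2 1 2 1 2 1 0 1 0]
  -> pairs=19 depth=2 groups=2 -> yes
String 3 '[[[]][][]][[][][][[][][]][[]][][][][]]': depth seq [1 2 3 2 1 2 1 2 1 0 1 2 1 2 1 2 1 2 3 2 3 2 3 2 1 2 3 2 1 2 1 2 1 2 1 2 1 0]
  -> pairs=19 depth=3 groups=2 -> no
String 4 '[[[]][[]][[][][]][[]]][[]][][[]][]': depth seq [1 2 3 2 1 2 3 2 1 2 3 2 3 2 3 2 1 2 3 2 1 0 1 2 1 0 1 0 1 2 1 0 1 0]
  -> pairs=17 depth=3 groups=5 -> no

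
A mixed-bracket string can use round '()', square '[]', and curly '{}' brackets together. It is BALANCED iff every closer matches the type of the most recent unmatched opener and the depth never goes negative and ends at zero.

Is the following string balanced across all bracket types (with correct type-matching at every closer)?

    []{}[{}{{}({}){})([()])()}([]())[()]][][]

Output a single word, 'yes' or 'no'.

pos 0: push '['; stack = [
pos 1: ']' matches '['; pop; stack = (empty)
pos 2: push '{'; stack = {
pos 3: '}' matches '{'; pop; stack = (empty)
pos 4: push '['; stack = [
pos 5: push '{'; stack = [{
pos 6: '}' matches '{'; pop; stack = [
pos 7: push '{'; stack = [{
pos 8: push '{'; stack = [{{
pos 9: '}' matches '{'; pop; stack = [{
pos 10: push '('; stack = [{(
pos 11: push '{'; stack = [{({
pos 12: '}' matches '{'; pop; stack = [{(
pos 13: ')' matches '('; pop; stack = [{
pos 14: push '{'; stack = [{{
pos 15: '}' matches '{'; pop; stack = [{
pos 16: saw closer ')' but top of stack is '{' (expected '}') → INVALID
Verdict: type mismatch at position 16: ')' closes '{' → no

Answer: no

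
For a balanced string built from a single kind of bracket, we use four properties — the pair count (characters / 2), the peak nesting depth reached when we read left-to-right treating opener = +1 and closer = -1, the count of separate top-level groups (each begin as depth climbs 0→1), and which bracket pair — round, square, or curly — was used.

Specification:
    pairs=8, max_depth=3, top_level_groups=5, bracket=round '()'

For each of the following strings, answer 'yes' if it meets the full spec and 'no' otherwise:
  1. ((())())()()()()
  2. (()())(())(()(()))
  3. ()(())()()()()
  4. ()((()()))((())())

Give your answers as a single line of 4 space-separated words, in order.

String 1 '((())())()()()()': depth seq [1 2 3 2 1 2 1 0 1 0 1 0 1 0 1 0]
  -> pairs=8 depth=3 groups=5 -> yes
String 2 '(()())(())(()(()))': depth seq [1 2 1 2 1 0 1 2 1 0 1 2 1 2 3 2 1 0]
  -> pairs=9 depth=3 groups=3 -> no
String 3 '()(())()()()()': depth seq [1 0 1 2 1 0 1 0 1 0 1 0 1 0]
  -> pairs=7 depth=2 groups=6 -> no
String 4 '()((()()))((())())': depth seq [1 0 1 2 3 2 3 2 1 0 1 2 3 2 1 2 1 0]
  -> pairs=9 depth=3 groups=3 -> no

Answer: yes no no no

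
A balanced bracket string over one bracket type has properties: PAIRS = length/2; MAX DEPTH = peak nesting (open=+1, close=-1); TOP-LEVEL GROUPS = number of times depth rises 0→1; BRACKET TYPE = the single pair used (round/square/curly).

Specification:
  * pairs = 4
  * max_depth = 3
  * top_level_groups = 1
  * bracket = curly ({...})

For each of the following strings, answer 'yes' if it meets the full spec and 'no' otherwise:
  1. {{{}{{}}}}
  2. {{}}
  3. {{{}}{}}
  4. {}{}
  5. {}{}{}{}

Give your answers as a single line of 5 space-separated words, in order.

String 1 '{{{}{{}}}}': depth seq [1 2 3 2 3 4 3 2 1 0]
  -> pairs=5 depth=4 groups=1 -> no
String 2 '{{}}': depth seq [1 2 1 0]
  -> pairs=2 depth=2 groups=1 -> no
String 3 '{{{}}{}}': depth seq [1 2 3 2 1 2 1 0]
  -> pairs=4 depth=3 groups=1 -> yes
String 4 '{}{}': depth seq [1 0 1 0]
  -> pairs=2 depth=1 groups=2 -> no
String 5 '{}{}{}{}': depth seq [1 0 1 0 1 0 1 0]
  -> pairs=4 depth=1 groups=4 -> no

Answer: no no yes no no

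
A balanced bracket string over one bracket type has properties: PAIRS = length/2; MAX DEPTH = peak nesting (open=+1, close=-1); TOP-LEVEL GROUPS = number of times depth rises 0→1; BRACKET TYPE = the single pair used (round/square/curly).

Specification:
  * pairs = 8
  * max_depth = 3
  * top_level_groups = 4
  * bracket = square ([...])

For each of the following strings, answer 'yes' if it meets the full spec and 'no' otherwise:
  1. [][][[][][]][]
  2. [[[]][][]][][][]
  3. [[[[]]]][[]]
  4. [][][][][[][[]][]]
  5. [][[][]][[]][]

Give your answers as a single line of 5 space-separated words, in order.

String 1 '[][][[][][]][]': depth seq [1 0 1 0 1 2 1 2 1 2 1 0 1 0]
  -> pairs=7 depth=2 groups=4 -> no
String 2 '[[[]][][]][][][]': depth seq [1 2 3 2 1 2 1 2 1 0 1 0 1 0 1 0]
  -> pairs=8 depth=3 groups=4 -> yes
String 3 '[[[[]]]][[]]': depth seq [1 2 3 4 3 2 1 0 1 2 1 0]
  -> pairs=6 depth=4 groups=2 -> no
String 4 '[][][][][[][[]][]]': depth seq [1 0 1 0 1 0 1 0 1 2 1 2 3 2 1 2 1 0]
  -> pairs=9 depth=3 groups=5 -> no
String 5 '[][[][]][[]][]': depth seq [1 0 1 2 1 2 1 0 1 2 1 0 1 0]
  -> pairs=7 depth=2 groups=4 -> no

Answer: no yes no no no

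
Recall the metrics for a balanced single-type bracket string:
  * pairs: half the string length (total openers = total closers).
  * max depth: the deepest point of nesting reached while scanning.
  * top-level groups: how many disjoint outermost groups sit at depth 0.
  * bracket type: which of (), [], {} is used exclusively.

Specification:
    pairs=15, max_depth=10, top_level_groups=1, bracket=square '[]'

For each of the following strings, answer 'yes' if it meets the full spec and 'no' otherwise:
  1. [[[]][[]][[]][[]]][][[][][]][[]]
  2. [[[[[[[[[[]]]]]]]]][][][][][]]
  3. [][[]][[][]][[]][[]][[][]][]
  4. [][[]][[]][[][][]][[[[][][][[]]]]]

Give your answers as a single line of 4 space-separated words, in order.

String 1 '[[[]][[]][[]][[]]][][[][][]][[]]': depth seq [1 2 3 2 1 2 3 2 1 2 3 2 1 2 3 2 1 0 1 0 1 2 1 2 1 2 1 0 1 2 1 0]
  -> pairs=16 depth=3 groups=4 -> no
String 2 '[[[[[[[[[[]]]]]]]]][][][][][]]': depth seq [1 2 3 4 5 6 7 8 9 10 9 8 7 6 5 4 3 2 1 2 1 2 1 2 1 2 1 2 1 0]
  -> pairs=15 depth=10 groups=1 -> yes
String 3 '[][[]][[][]][[]][[]][[][]][]': depth seq [1 0 1 2 1 0 1 2 1 2 1 0 1 2 1 0 1 2 1 0 1 2 1 2 1 0 1 0]
  -> pairs=14 depth=2 groups=7 -> no
String 4 '[][[]][[]][[][][]][[[[][][][[]]]]]': depth seq [1 0 1 2 1 0 1 2 1 0 1 2 1 2 1 2 1 0 1 2 3 4 3 4 3 4 3 4 5 4 3 2 1 0]
  -> pairs=17 depth=5 groups=5 -> no

Answer: no yes no no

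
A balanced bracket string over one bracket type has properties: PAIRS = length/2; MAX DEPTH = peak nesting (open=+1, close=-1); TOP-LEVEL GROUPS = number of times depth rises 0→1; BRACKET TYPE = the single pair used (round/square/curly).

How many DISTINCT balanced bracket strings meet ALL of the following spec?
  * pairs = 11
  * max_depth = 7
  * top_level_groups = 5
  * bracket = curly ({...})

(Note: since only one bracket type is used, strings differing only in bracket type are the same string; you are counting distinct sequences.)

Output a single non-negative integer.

Answer: 5

Derivation:
Spec: pairs=11 depth=7 groups=5
Count(depth <= 7) = 3640
Count(depth <= 6) = 3635
Count(depth == 7) = 3640 - 3635 = 5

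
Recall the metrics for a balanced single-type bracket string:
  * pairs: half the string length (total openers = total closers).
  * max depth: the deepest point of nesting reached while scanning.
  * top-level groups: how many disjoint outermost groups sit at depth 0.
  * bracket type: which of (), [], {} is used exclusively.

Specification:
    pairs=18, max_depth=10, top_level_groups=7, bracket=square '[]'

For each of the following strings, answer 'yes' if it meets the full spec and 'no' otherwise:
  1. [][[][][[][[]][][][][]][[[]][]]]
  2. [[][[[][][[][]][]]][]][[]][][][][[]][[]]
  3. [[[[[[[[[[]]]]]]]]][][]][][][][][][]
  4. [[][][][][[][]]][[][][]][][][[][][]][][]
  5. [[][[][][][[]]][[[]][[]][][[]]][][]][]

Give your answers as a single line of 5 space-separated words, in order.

Answer: no no yes no no

Derivation:
String 1 '[][[][][[][[]][][][][]][[[]][]]]': depth seq [1 0 1 2 1 2 1 2 3 2 3 4 3 2 3 2 3 2 3 2 3 2 1 2 3 4 3 2 3 2 1 0]
  -> pairs=16 depth=4 groups=2 -> no
String 2 '[[][[[][][[][]][]]][]][[]][][][][[]][[]]': depth seq [1 2 1 2 3 4 3 4 3 4 5 4 5 4 3 4 3 2 1 2 1 0 1 2 1 0 1 0 1 0 1 0 1 2 1 0 1 2 1 0]
  -> pairs=20 depth=5 groups=7 -> no
String 3 '[[[[[[[[[[]]]]]]]]][][]][][][][][][]': depth seq [1 2 3 4 5 6 7 8 9 10 9 8 7 6 5 4 3 2 1 2 1 2 1 0 1 0 1 0 1 0 1 0 1 0 1 0]
  -> pairs=18 depth=10 groups=7 -> yes
String 4 '[[][][][][[][]]][[][][]][][][[][][]][][]': depth seq [1 2 1 2 1 2 1 2 1 2 3 2 3 2 1 0 1 2 1 2 1 2 1 0 1 0 1 0 1 2 1 2 1 2 1 0 1 0 1 0]
  -> pairs=20 depth=3 groups=7 -> no
String 5 '[[][[][][][[]]][[[]][[]][][[]]][][]][]': depth seq [1 2 1 2 3 2 3 2 3 2 3 4 3 2 1 2 3 4 3 2 3 4 3 2 3 2 3 4 3 2 1 2 1 2 1 0 1 0]
  -> pairs=19 depth=4 groups=2 -> no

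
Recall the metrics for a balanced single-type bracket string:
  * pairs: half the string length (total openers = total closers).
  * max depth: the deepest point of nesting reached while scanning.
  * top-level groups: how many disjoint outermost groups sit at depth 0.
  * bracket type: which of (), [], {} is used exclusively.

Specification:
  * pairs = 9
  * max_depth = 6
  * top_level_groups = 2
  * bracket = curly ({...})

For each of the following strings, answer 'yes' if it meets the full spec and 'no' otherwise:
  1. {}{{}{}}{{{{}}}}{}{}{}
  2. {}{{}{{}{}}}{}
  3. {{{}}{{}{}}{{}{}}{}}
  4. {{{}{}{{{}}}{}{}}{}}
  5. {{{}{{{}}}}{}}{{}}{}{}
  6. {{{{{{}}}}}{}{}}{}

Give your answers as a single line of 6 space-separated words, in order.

String 1 '{}{{}{}}{{{{}}}}{}{}{}': depth seq [1 0 1 2 1 2 1 0 1 2 3 4 3 2 1 0 1 0 1 0 1 0]
  -> pairs=11 depth=4 groups=6 -> no
String 2 '{}{{}{{}{}}}{}': depth seq [1 0 1 2 1 2 3 2 3 2 1 0 1 0]
  -> pairs=7 depth=3 groups=3 -> no
String 3 '{{{}}{{}{}}{{}{}}{}}': depth seq [1 2 3 2 1 2 3 2 3 2 1 2 3 2 3 2 1 2 1 0]
  -> pairs=10 depth=3 groups=1 -> no
String 4 '{{{}{}{{{}}}{}{}}{}}': depth seq [1 2 3 2 3 2 3 4 5 4 3 2 3 2 3 2 1 2 1 0]
  -> pairs=10 depth=5 groups=1 -> no
String 5 '{{{}{{{}}}}{}}{{}}{}{}': depth seq [1 2 3 2 3 4 5 4 3 2 1 2 1 0 1 2 1 0 1 0 1 0]
  -> pairs=11 depth=5 groups=4 -> no
String 6 '{{{{{{}}}}}{}{}}{}': depth seq [1 2 3 4 5 6 5 4 3 2 1 2 1 2 1 0 1 0]
  -> pairs=9 depth=6 groups=2 -> yes

Answer: no no no no no yes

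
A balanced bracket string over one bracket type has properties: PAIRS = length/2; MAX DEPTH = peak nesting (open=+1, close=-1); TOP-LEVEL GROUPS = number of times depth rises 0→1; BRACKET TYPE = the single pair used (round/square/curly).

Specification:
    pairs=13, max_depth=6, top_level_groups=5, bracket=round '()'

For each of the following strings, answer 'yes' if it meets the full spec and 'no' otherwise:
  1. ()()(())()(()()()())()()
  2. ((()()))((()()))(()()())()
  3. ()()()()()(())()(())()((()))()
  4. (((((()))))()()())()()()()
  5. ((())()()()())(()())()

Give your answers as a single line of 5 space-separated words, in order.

String 1 '()()(())()(()()()())()()': depth seq [1 0 1 0 1 2 1 0 1 0 1 2 1 2 1 2 1 2 1 0 1 0 1 0]
  -> pairs=12 depth=2 groups=7 -> no
String 2 '((()()))((()()))(()()())()': depth seq [1 2 3 2 3 2 1 0 1 2 3 2 3 2 1 0 1 2 1 2 1 2 1 0 1 0]
  -> pairs=13 depth=3 groups=4 -> no
String 3 '()()()()()(())()(())()((()))()': depth seq [1 0 1 0 1 0 1 0 1 0 1 2 1 0 1 0 1 2 1 0 1 0 1 2 3 2 1 0 1 0]
  -> pairs=15 depth=3 groups=11 -> no
String 4 '(((((()))))()()())()()()()': depth seq [1 2 3 4 5 6 5 4 3 2 1 2 1 2 1 2 1 0 1 0 1 0 1 0 1 0]
  -> pairs=13 depth=6 groups=5 -> yes
String 5 '((())()()()())(()())()': depth seq [1 2 3 2 1 2 1 2 1 2 1 2 1 0 1 2 1 2 1 0 1 0]
  -> pairs=11 depth=3 groups=3 -> no

Answer: no no no yes no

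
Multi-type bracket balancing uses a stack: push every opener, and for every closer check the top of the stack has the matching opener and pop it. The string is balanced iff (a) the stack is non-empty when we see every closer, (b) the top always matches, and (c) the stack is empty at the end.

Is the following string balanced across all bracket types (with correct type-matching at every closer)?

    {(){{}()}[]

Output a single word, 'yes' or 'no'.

pos 0: push '{'; stack = {
pos 1: push '('; stack = {(
pos 2: ')' matches '('; pop; stack = {
pos 3: push '{'; stack = {{
pos 4: push '{'; stack = {{{
pos 5: '}' matches '{'; pop; stack = {{
pos 6: push '('; stack = {{(
pos 7: ')' matches '('; pop; stack = {{
pos 8: '}' matches '{'; pop; stack = {
pos 9: push '['; stack = {[
pos 10: ']' matches '['; pop; stack = {
end: stack still non-empty ({) → INVALID
Verdict: unclosed openers at end: { → no

Answer: no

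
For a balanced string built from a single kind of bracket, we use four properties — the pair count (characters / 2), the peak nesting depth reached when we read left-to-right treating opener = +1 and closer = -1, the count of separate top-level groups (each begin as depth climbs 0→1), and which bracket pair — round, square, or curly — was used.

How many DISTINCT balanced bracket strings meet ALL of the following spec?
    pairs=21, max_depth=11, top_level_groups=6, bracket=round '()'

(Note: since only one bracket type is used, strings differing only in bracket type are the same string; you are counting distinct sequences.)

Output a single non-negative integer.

Answer: 1119552

Derivation:
Spec: pairs=21 depth=11 groups=6
Count(depth <= 11) = 927744570
Count(depth <= 10) = 926625018
Count(depth == 11) = 927744570 - 926625018 = 1119552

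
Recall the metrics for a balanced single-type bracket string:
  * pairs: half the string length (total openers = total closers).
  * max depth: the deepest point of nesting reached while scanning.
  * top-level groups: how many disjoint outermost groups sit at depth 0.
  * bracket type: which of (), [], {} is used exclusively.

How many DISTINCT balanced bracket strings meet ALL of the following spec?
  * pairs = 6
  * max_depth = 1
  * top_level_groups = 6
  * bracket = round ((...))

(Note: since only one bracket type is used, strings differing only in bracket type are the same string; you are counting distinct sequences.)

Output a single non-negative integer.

Spec: pairs=6 depth=1 groups=6
Count(depth <= 1) = 1
Count(depth <= 0) = 0
Count(depth == 1) = 1 - 0 = 1

Answer: 1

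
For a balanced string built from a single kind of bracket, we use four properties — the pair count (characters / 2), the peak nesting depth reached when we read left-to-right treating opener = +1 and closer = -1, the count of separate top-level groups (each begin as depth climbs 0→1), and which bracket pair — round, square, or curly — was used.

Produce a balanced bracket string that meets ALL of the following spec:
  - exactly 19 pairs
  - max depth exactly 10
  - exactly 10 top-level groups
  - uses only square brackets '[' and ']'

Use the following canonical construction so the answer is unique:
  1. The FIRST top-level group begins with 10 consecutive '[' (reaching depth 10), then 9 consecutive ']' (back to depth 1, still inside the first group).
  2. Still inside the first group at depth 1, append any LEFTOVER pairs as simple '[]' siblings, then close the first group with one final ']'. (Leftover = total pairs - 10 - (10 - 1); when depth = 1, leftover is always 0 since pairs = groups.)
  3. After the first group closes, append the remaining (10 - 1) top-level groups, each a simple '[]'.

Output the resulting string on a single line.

Answer: [[[[[[[[[[]]]]]]]]]][][][][][][][][][]

Derivation:
Spec: pairs=19 depth=10 groups=10
Leftover pairs = 19 - 10 - (10-1) = 0
First group: deep chain of depth 10 + 0 sibling pairs
Remaining 9 groups: simple '[]' each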